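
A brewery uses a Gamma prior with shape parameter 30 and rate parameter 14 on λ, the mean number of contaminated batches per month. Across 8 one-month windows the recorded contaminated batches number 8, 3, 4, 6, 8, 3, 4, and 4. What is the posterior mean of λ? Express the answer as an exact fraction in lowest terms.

35/11

Total count: 8 + 3 + 4 + 6 + 8 + 3 + 4 + 4 = 40.
Total exposure: 8 months.
Conjugate update: add total count to the shape and total exposure to the rate, giving Gamma(70, 22).
Posterior mean = α'/β' = 70/22 = 35/11.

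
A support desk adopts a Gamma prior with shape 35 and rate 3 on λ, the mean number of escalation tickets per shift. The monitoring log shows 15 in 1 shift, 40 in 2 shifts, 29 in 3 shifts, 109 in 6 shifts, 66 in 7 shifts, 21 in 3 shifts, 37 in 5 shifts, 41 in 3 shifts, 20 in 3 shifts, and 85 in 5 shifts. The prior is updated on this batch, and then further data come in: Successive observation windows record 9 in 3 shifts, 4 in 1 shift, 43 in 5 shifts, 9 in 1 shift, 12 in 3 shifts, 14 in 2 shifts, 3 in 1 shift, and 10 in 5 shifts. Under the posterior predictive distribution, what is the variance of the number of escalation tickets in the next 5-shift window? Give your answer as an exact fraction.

Total count: 15 + 40 + 29 + 109 + 66 + 21 + 37 + 41 + 20 + 85 = 463.
Total exposure: 1 + 2 + 3 + 6 + 7 + 3 + 5 + 3 + 3 + 5 = 38 shifts.
After the first batch: Gamma(35 + 463, 3 + 38) = Gamma(498, 41).
Total count: 9 + 4 + 43 + 9 + 12 + 14 + 3 + 10 = 104.
Total exposure: 3 + 1 + 5 + 1 + 3 + 2 + 1 + 5 = 21 shifts.
After the second batch: Gamma(498 + 104, 41 + 21) = Gamma(602, 62).
The posterior predictive for a window of length T is Negative Binomial with variance T·α'·(β'+T)/β'² = 5·602·67/3844 = 100835/1922.

100835/1922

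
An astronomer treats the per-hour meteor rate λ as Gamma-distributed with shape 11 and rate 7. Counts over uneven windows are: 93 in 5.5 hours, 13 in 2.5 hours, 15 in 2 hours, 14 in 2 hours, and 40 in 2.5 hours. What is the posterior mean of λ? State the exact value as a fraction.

Total count: 93 + 13 + 15 + 14 + 40 = 175.
Total exposure: 5.5 + 2.5 + 2 + 2 + 2.5 = 14.5 hours.
By Gamma–Poisson conjugacy, the posterior is Gamma(α + Σx, β + Σt) = Gamma(11 + 175, 7 + 14.5) = Gamma(186, 43/2).
Posterior mean = α'/β' = 186/(43/2) = 372/43.

372/43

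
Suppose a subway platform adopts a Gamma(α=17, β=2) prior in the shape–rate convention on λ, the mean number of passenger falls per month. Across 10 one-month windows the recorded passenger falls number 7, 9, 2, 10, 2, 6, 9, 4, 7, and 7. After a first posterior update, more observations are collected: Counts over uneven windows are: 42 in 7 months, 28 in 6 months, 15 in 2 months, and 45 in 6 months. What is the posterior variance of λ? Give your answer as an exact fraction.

70/363

Total count: 7 + 9 + 2 + 10 + 2 + 6 + 9 + 4 + 7 + 7 = 63.
Total exposure: 10 months.
After the first batch: Gamma(17 + 63, 2 + 10) = Gamma(80, 12).
Total count: 42 + 28 + 15 + 45 = 130.
Total exposure: 7 + 6 + 2 + 6 = 21 months.
After the second batch: Gamma(80 + 130, 12 + 21) = Gamma(210, 33).
Posterior variance = α'/β'² = 210/1089 = 70/363.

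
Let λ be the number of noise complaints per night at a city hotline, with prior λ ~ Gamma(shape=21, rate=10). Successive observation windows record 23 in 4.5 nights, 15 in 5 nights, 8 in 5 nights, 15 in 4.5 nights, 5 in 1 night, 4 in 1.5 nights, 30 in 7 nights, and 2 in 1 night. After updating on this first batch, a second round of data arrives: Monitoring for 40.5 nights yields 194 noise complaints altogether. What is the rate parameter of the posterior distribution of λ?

Total count: 23 + 15 + 8 + 15 + 5 + 4 + 30 + 2 = 102.
Total exposure: 4.5 + 5 + 5 + 4.5 + 1 + 1.5 + 7 + 1 = 29.5 nights.
After the first batch: Gamma(21 + 102, 10 + 29.5) = Gamma(123, 79/2).
Total count 194 over total exposure 40.5 nights.
After the second batch: Gamma(123 + 194, 79/2 + 40.5) = Gamma(317, 80).

80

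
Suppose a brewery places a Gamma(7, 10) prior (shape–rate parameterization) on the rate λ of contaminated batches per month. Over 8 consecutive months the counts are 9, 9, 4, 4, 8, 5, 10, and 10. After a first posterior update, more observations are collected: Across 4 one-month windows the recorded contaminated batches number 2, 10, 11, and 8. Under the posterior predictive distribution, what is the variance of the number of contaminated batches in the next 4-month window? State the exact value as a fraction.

2522/121

Total count: 9 + 9 + 4 + 4 + 8 + 5 + 10 + 10 = 59.
Total exposure: 8 months.
After the first batch: Gamma(7 + 59, 10 + 8) = Gamma(66, 18).
Total count: 2 + 10 + 11 + 8 = 31.
Total exposure: 4 months.
After the second batch: Gamma(66 + 31, 18 + 4) = Gamma(97, 22).
The posterior predictive for a window of length T is Negative Binomial with variance T·α'·(β'+T)/β'² = 4·97·26/484 = 2522/121.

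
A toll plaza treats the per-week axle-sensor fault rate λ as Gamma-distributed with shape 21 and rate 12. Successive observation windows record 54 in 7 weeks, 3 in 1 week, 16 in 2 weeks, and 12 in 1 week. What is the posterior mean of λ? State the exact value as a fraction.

106/23

Total count: 54 + 3 + 16 + 12 = 85.
Total exposure: 7 + 1 + 2 + 1 = 11 weeks.
Posterior: α' = 21 + 85 = 106, β' = 12 + 11 = 23.
Posterior mean = α'/β' = 106/23.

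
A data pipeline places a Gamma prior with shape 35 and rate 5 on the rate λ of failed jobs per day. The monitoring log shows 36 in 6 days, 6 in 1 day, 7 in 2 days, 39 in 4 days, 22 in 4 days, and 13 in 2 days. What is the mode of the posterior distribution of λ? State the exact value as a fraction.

Total count: 36 + 6 + 7 + 39 + 22 + 13 = 123.
Total exposure: 6 + 1 + 2 + 4 + 4 + 2 = 19 days.
The Gamma prior is conjugate for the Poisson rate, so λ | data ~ Gamma(35+123, 5+19) = Gamma(158, 24).
Posterior mode = (α'−1)/β' = 157/24.

157/24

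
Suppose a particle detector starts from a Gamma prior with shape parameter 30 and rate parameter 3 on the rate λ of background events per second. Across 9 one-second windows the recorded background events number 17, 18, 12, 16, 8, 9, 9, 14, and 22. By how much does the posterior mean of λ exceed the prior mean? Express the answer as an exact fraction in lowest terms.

35/12

Total count: 17 + 18 + 12 + 16 + 8 + 9 + 9 + 14 + 22 = 125.
Total exposure: 9 seconds.
Posterior: α' = 30 + 125 = 155, β' = 3 + 9 = 12.
Posterior mean = 155/12 = 155/12; prior mean = 30/3 = 10. Difference = 155/12 − 10 = 35/12.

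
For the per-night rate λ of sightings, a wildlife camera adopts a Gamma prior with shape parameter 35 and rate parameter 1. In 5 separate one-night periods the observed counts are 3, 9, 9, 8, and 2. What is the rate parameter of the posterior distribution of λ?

6

Total count: 3 + 9 + 9 + 8 + 2 = 31.
Total exposure: 5 nights.
The Gamma prior is conjugate for the Poisson rate, so λ | data ~ Gamma(35+31, 1+5) = Gamma(66, 6).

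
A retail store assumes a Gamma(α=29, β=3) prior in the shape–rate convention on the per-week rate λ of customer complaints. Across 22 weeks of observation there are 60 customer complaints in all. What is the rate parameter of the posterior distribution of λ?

Total count 60 over total exposure 22 weeks.
Gamma(α, β) with Poisson data over total exposure Σt gives posterior Gamma(α+Σx, β+Σt) = Gamma(89, 25).

25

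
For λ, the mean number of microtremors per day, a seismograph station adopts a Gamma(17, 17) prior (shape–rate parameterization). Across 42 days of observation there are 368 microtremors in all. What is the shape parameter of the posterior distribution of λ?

Total count 368 over total exposure 42 days.
The Gamma prior is conjugate for the Poisson rate, so λ | data ~ Gamma(17+368, 17+42) = Gamma(385, 59).

385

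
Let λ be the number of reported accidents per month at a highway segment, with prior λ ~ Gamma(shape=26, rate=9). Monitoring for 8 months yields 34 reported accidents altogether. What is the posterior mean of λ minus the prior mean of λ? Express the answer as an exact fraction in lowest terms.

Total count 34 over total exposure 8 months.
Posterior: α' = 26 + 34 = 60, β' = 9 + 8 = 17.
Posterior mean = 60/17 = 60/17; prior mean = 26/9 = 26/9. Difference = 60/17 − 26/9 = 98/153.

98/153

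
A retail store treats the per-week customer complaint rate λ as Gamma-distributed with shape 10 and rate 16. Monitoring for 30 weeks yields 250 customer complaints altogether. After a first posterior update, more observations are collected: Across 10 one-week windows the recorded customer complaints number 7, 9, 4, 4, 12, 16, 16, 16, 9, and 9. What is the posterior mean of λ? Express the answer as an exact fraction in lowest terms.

Total count 250 over total exposure 30 weeks.
After the first batch: Gamma(10 + 250, 16 + 30) = Gamma(260, 46).
Total count: 7 + 9 + 4 + 4 + 12 + 16 + 16 + 16 + 9 + 9 = 102.
Total exposure: 10 weeks.
After the second batch: Gamma(260 + 102, 46 + 10) = Gamma(362, 56).
Posterior mean = α'/β' = 362/56 = 181/28.

181/28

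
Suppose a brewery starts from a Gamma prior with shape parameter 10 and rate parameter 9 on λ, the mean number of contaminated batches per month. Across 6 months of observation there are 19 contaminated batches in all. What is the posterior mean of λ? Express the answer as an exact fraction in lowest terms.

29/15

Total count 19 over total exposure 6 months.
By Gamma–Poisson conjugacy, the posterior is Gamma(α + Σx, β + Σt) = Gamma(10 + 19, 9 + 6) = Gamma(29, 15).
Posterior mean = α'/β' = 29/15.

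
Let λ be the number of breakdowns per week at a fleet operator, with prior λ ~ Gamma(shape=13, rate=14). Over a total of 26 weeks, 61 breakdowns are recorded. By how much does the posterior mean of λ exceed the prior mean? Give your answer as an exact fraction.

Total count 61 over total exposure 26 weeks.
By Gamma–Poisson conjugacy, the posterior is Gamma(α + Σx, β + Σt) = Gamma(13 + 61, 14 + 26) = Gamma(74, 40).
Posterior mean = 74/40 = 37/20; prior mean = 13/14 = 13/14. Difference = 37/20 − 13/14 = 129/140.

129/140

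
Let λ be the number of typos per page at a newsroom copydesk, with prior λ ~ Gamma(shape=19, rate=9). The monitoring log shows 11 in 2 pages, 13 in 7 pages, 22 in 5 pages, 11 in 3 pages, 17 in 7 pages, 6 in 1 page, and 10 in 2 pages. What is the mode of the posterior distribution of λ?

3

Total count: 11 + 13 + 22 + 11 + 17 + 6 + 10 = 90.
Total exposure: 2 + 7 + 5 + 3 + 7 + 1 + 2 = 27 pages.
Conjugate update: add total count to the shape and total exposure to the rate, giving Gamma(109, 36).
Posterior mode = (α'−1)/β' = 108/36 = 3.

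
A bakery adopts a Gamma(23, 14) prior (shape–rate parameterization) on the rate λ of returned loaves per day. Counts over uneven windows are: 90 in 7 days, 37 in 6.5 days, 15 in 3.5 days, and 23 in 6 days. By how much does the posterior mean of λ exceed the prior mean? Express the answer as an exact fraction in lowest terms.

Total count: 90 + 37 + 15 + 23 = 165.
Total exposure: 7 + 6.5 + 3.5 + 6 = 23 days.
By Gamma–Poisson conjugacy, the posterior is Gamma(α + Σx, β + Σt) = Gamma(23 + 165, 14 + 23) = Gamma(188, 37).
Posterior mean = 188/37 = 188/37; prior mean = 23/14 = 23/14. Difference = 188/37 − 23/14 = 1781/518.

1781/518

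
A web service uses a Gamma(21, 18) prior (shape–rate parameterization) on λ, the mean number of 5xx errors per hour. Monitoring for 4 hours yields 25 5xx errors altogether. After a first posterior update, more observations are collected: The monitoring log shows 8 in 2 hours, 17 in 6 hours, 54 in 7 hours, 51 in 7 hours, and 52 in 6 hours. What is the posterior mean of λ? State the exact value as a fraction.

Total count 25 over total exposure 4 hours.
After the first batch: Gamma(21 + 25, 18 + 4) = Gamma(46, 22).
Total count: 8 + 17 + 54 + 51 + 52 = 182.
Total exposure: 2 + 6 + 7 + 7 + 6 = 28 hours.
After the second batch: Gamma(46 + 182, 22 + 28) = Gamma(228, 50).
Posterior mean = α'/β' = 228/50 = 114/25.

114/25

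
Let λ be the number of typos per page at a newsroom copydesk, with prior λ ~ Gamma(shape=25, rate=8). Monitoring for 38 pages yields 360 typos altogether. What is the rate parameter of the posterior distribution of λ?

Total count 360 over total exposure 38 pages.
The Gamma prior is conjugate for the Poisson rate, so λ | data ~ Gamma(25+360, 8+38) = Gamma(385, 46).

46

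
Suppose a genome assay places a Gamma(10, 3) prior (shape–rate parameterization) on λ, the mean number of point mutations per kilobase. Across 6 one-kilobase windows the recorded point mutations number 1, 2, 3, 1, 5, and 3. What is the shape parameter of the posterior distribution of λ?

25

Total count: 1 + 2 + 3 + 1 + 5 + 3 = 15.
Total exposure: 6 kilobases.
Conjugate update: add total count to the shape and total exposure to the rate, giving Gamma(25, 9).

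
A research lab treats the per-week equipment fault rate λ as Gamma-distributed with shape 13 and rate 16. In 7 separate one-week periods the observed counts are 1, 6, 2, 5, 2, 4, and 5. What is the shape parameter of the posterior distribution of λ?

Total count: 1 + 6 + 2 + 5 + 2 + 4 + 5 = 25.
Total exposure: 7 weeks.
Conjugate update: add total count to the shape and total exposure to the rate, giving Gamma(38, 23).

38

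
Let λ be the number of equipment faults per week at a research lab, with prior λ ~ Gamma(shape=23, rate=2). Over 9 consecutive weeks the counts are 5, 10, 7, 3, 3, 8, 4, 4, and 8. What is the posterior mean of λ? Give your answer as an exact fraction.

75/11

Total count: 5 + 10 + 7 + 3 + 3 + 8 + 4 + 4 + 8 = 52.
Total exposure: 9 weeks.
By Gamma–Poisson conjugacy, the posterior is Gamma(α + Σx, β + Σt) = Gamma(23 + 52, 2 + 9) = Gamma(75, 11).
Posterior mean = α'/β' = 75/11.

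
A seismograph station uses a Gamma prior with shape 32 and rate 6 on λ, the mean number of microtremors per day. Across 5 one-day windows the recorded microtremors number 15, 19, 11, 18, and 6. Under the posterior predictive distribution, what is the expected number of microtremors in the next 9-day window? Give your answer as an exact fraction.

Total count: 15 + 19 + 11 + 18 + 6 = 69.
Total exposure: 5 days.
Gamma(α, β) with Poisson data over total exposure Σt gives posterior Gamma(α+Σx, β+Σt) = Gamma(101, 11).
Predictive mean over a 9-day window = T·E[λ|data] = 9·101/11 = 909/11.

909/11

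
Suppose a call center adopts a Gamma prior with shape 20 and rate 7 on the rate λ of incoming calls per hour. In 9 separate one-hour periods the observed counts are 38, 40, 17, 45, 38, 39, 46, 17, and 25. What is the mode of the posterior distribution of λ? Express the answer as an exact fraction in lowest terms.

81/4

Total count: 38 + 40 + 17 + 45 + 38 + 39 + 46 + 17 + 25 = 305.
Total exposure: 9 hours.
By Gamma–Poisson conjugacy, the posterior is Gamma(α + Σx, β + Σt) = Gamma(20 + 305, 7 + 9) = Gamma(325, 16).
Posterior mode = (α'−1)/β' = 324/16 = 81/4.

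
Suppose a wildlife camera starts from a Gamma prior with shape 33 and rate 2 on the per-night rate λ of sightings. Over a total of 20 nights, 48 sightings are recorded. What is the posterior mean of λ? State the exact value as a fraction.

Total count 48 over total exposure 20 nights.
Posterior: α' = 33 + 48 = 81, β' = 2 + 20 = 22.
Posterior mean = α'/β' = 81/22.

81/22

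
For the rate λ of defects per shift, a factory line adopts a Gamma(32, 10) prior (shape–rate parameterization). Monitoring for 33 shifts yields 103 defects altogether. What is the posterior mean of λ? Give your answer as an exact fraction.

Total count 103 over total exposure 33 shifts.
Gamma(α, β) with Poisson data over total exposure Σt gives posterior Gamma(α+Σx, β+Σt) = Gamma(135, 43).
Posterior mean = α'/β' = 135/43.

135/43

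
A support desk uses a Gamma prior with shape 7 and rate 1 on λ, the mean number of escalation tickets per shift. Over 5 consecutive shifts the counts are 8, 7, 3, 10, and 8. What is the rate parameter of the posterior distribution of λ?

6

Total count: 8 + 7 + 3 + 10 + 8 = 36.
Total exposure: 5 shifts.
The Gamma prior is conjugate for the Poisson rate, so λ | data ~ Gamma(7+36, 1+5) = Gamma(43, 6).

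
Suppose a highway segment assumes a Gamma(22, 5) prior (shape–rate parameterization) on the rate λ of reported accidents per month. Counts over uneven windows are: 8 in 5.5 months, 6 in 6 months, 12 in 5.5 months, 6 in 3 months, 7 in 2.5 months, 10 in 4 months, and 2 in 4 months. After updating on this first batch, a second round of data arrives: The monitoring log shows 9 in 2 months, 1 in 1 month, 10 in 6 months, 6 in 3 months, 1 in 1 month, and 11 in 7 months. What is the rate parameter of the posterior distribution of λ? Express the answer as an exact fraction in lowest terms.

111/2

Total count: 8 + 6 + 12 + 6 + 7 + 10 + 2 = 51.
Total exposure: 5.5 + 6 + 5.5 + 3 + 2.5 + 4 + 4 = 30.5 months.
After the first batch: Gamma(22 + 51, 5 + 30.5) = Gamma(73, 71/2).
Total count: 9 + 1 + 10 + 6 + 1 + 11 = 38.
Total exposure: 2 + 1 + 6 + 3 + 1 + 7 = 20 months.
After the second batch: Gamma(73 + 38, 71/2 + 20) = Gamma(111, 111/2).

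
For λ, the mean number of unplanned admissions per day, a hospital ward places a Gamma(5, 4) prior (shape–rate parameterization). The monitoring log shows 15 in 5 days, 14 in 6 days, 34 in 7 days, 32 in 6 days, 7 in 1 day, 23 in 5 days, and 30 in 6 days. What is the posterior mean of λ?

Total count: 15 + 14 + 34 + 32 + 7 + 23 + 30 = 155.
Total exposure: 5 + 6 + 7 + 6 + 1 + 5 + 6 = 36 days.
Posterior: α' = 5 + 155 = 160, β' = 4 + 36 = 40.
Posterior mean = α'/β' = 160/40 = 4.

4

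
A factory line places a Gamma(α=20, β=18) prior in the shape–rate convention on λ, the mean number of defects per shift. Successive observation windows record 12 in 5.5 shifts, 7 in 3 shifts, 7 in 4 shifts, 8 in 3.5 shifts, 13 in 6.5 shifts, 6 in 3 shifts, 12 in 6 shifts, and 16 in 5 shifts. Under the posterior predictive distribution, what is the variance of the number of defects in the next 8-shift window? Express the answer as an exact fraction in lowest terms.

202000/11881

Total count: 12 + 7 + 7 + 8 + 13 + 6 + 12 + 16 = 81.
Total exposure: 5.5 + 3 + 4 + 3.5 + 6.5 + 3 + 6 + 5 = 36.5 shifts.
Conjugate update: add total count to the shape and total exposure to the rate, giving Gamma(101, 109/2).
The posterior predictive for a window of length T is Negative Binomial with variance T·α'·(β'+T)/β'² = 8·101·(125/2)/(11881/4) = 202000/11881.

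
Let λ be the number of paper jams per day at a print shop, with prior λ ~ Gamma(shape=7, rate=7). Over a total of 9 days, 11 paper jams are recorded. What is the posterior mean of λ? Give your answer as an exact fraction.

9/8

Total count 11 over total exposure 9 days.
By Gamma–Poisson conjugacy, the posterior is Gamma(α + Σx, β + Σt) = Gamma(7 + 11, 7 + 9) = Gamma(18, 16).
Posterior mean = α'/β' = 18/16 = 9/8.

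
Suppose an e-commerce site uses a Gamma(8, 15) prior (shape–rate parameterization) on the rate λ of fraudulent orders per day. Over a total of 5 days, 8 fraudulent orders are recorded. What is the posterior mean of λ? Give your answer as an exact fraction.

Total count 8 over total exposure 5 days.
Conjugate update: add total count to the shape and total exposure to the rate, giving Gamma(16, 20).
Posterior mean = α'/β' = 16/20 = 4/5.

4/5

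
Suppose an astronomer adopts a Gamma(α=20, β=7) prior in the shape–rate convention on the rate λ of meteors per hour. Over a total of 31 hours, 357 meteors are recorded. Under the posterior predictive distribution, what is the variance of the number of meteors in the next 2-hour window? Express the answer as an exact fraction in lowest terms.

Total count 357 over total exposure 31 hours.
Gamma(α, β) with Poisson data over total exposure Σt gives posterior Gamma(α+Σx, β+Σt) = Gamma(377, 38).
The posterior predictive for a window of length T is Negative Binomial with variance T·α'·(β'+T)/β'² = 2·377·40/1444 = 7540/361.

7540/361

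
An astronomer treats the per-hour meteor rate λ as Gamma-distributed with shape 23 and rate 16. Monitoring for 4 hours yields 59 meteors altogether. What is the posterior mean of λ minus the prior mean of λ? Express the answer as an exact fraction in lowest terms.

213/80

Total count 59 over total exposure 4 hours.
Posterior: α' = 23 + 59 = 82, β' = 16 + 4 = 20.
Posterior mean = 82/20 = 41/10; prior mean = 23/16 = 23/16. Difference = 41/10 − 23/16 = 213/80.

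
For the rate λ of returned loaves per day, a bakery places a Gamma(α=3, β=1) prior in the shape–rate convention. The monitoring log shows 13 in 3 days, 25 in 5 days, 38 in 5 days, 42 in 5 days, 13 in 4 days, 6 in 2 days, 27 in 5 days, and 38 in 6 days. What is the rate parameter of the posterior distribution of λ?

36

Total count: 13 + 25 + 38 + 42 + 13 + 6 + 27 + 38 = 202.
Total exposure: 3 + 5 + 5 + 5 + 4 + 2 + 5 + 6 = 35 days.
By Gamma–Poisson conjugacy, the posterior is Gamma(α + Σx, β + Σt) = Gamma(3 + 202, 1 + 35) = Gamma(205, 36).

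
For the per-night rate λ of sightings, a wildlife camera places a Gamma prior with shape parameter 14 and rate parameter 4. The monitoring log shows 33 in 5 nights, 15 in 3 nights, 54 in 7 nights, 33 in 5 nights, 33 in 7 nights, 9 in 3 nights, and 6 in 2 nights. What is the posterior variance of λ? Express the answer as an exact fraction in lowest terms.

197/1296

Total count: 33 + 15 + 54 + 33 + 33 + 9 + 6 = 183.
Total exposure: 5 + 3 + 7 + 5 + 7 + 3 + 2 = 32 nights.
The Gamma prior is conjugate for the Poisson rate, so λ | data ~ Gamma(14+183, 4+32) = Gamma(197, 36).
Posterior variance = α'/β'² = 197/1296.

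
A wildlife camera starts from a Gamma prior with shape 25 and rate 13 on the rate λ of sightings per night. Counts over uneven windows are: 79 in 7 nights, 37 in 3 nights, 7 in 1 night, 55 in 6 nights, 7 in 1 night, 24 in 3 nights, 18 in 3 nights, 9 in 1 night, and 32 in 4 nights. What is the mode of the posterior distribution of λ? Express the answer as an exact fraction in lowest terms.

146/21

Total count: 79 + 37 + 7 + 55 + 7 + 24 + 18 + 9 + 32 = 268.
Total exposure: 7 + 3 + 1 + 6 + 1 + 3 + 3 + 1 + 4 = 29 nights.
The Gamma prior is conjugate for the Poisson rate, so λ | data ~ Gamma(25+268, 13+29) = Gamma(293, 42).
Posterior mode = (α'−1)/β' = 292/42 = 146/21.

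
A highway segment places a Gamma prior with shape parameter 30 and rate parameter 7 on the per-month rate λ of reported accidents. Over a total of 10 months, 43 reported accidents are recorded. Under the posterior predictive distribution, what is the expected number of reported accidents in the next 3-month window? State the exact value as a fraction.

219/17

Total count 43 over total exposure 10 months.
By Gamma–Poisson conjugacy, the posterior is Gamma(α + Σx, β + Σt) = Gamma(30 + 43, 7 + 10) = Gamma(73, 17).
Predictive mean over a 3-month window = T·E[λ|data] = 3·73/17 = 219/17.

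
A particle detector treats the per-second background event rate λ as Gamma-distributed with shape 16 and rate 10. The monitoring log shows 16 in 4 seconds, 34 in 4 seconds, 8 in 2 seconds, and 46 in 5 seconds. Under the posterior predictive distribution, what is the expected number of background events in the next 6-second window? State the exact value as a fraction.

Total count: 16 + 34 + 8 + 46 = 104.
Total exposure: 4 + 4 + 2 + 5 = 15 seconds.
By Gamma–Poisson conjugacy, the posterior is Gamma(α + Σx, β + Σt) = Gamma(16 + 104, 10 + 15) = Gamma(120, 25).
Predictive mean over a 6-second window = T·E[λ|data] = 6·120/25 = 144/5.

144/5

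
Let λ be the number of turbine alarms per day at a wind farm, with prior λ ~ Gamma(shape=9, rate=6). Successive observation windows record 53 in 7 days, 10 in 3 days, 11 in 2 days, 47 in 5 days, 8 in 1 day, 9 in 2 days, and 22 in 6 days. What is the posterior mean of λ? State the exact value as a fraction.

Total count: 53 + 10 + 11 + 47 + 8 + 9 + 22 = 160.
Total exposure: 7 + 3 + 2 + 5 + 1 + 2 + 6 = 26 days.
By Gamma–Poisson conjugacy, the posterior is Gamma(α + Σx, β + Σt) = Gamma(9 + 160, 6 + 26) = Gamma(169, 32).
Posterior mean = α'/β' = 169/32.

169/32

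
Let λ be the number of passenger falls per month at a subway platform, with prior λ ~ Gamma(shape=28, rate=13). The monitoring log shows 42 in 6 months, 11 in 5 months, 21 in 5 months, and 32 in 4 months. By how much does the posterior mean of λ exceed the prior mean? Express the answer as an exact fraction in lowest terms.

818/429

Total count: 42 + 11 + 21 + 32 = 106.
Total exposure: 6 + 5 + 5 + 4 = 20 months.
The Gamma prior is conjugate for the Poisson rate, so λ | data ~ Gamma(28+106, 13+20) = Gamma(134, 33).
Posterior mean = 134/33 = 134/33; prior mean = 28/13 = 28/13. Difference = 134/33 − 28/13 = 818/429.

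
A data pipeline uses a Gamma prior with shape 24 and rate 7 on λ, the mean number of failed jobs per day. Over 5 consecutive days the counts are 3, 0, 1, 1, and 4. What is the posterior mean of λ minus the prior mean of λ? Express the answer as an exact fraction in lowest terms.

-19/28

Total count: 3 + 0 + 1 + 1 + 4 = 9.
Total exposure: 5 days.
Conjugate update: add total count to the shape and total exposure to the rate, giving Gamma(33, 12).
Posterior mean = 33/12 = 11/4; prior mean = 24/7 = 24/7. Difference = 11/4 − 24/7 = -19/28.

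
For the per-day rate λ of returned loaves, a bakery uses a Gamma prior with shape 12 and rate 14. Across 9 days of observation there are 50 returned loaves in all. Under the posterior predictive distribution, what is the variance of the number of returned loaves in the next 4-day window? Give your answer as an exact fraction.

6696/529

Total count 50 over total exposure 9 days.
Posterior: α' = 12 + 50 = 62, β' = 14 + 9 = 23.
The posterior predictive for a window of length T is Negative Binomial with variance T·α'·(β'+T)/β'² = 4·62·27/529 = 6696/529.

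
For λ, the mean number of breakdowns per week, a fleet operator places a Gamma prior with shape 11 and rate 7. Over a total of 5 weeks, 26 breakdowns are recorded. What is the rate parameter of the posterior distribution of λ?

Total count 26 over total exposure 5 weeks.
Posterior: α' = 11 + 26 = 37, β' = 7 + 5 = 12.

12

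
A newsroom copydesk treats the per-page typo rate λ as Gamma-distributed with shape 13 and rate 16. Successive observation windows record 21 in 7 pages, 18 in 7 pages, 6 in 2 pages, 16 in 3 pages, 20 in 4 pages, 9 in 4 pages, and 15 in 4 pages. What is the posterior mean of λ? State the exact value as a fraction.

118/47

Total count: 21 + 18 + 6 + 16 + 20 + 9 + 15 = 105.
Total exposure: 7 + 7 + 2 + 3 + 4 + 4 + 4 = 31 pages.
By Gamma–Poisson conjugacy, the posterior is Gamma(α + Σx, β + Σt) = Gamma(13 + 105, 16 + 31) = Gamma(118, 47).
Posterior mean = α'/β' = 118/47.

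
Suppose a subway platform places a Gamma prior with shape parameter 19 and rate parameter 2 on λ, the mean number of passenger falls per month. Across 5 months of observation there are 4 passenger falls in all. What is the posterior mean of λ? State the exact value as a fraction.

23/7

Total count 4 over total exposure 5 months.
Posterior: α' = 19 + 4 = 23, β' = 2 + 5 = 7.
Posterior mean = α'/β' = 23/7.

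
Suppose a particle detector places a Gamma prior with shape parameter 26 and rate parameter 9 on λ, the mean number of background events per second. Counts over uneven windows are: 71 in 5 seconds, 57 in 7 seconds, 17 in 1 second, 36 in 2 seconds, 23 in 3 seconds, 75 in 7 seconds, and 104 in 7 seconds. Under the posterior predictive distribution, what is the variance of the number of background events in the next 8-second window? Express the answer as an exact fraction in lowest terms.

Total count: 71 + 57 + 17 + 36 + 23 + 75 + 104 = 383.
Total exposure: 5 + 7 + 1 + 2 + 3 + 7 + 7 = 32 seconds.
By Gamma–Poisson conjugacy, the posterior is Gamma(α + Σx, β + Σt) = Gamma(26 + 383, 9 + 32) = Gamma(409, 41).
The posterior predictive for a window of length T is Negative Binomial with variance T·α'·(β'+T)/β'² = 8·409·49/1681 = 160328/1681.

160328/1681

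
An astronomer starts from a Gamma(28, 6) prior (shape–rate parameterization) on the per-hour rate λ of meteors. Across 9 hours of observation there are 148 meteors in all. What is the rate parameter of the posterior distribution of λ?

Total count 148 over total exposure 9 hours.
Conjugate update: add total count to the shape and total exposure to the rate, giving Gamma(176, 15).

15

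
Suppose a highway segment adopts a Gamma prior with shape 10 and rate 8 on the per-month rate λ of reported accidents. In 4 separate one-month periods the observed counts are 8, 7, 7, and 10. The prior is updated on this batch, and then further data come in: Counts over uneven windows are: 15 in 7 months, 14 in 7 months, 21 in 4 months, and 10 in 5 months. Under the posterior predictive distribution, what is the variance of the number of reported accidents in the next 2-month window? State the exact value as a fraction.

7548/1225

Total count: 8 + 7 + 7 + 10 = 32.
Total exposure: 4 months.
After the first batch: Gamma(10 + 32, 8 + 4) = Gamma(42, 12).
Total count: 15 + 14 + 21 + 10 = 60.
Total exposure: 7 + 7 + 4 + 5 = 23 months.
After the second batch: Gamma(42 + 60, 12 + 23) = Gamma(102, 35).
The posterior predictive for a window of length T is Negative Binomial with variance T·α'·(β'+T)/β'² = 2·102·37/1225 = 7548/1225.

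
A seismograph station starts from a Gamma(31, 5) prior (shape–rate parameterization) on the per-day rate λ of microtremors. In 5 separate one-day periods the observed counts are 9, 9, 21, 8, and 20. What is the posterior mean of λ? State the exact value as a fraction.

49/5

Total count: 9 + 9 + 21 + 8 + 20 = 67.
Total exposure: 5 days.
Gamma(α, β) with Poisson data over total exposure Σt gives posterior Gamma(α+Σx, β+Σt) = Gamma(98, 10).
Posterior mean = α'/β' = 98/10 = 49/5.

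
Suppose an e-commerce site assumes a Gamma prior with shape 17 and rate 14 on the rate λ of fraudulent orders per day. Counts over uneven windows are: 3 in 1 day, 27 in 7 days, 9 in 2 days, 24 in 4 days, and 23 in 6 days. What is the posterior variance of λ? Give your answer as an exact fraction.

103/1156

Total count: 3 + 27 + 9 + 24 + 23 = 86.
Total exposure: 1 + 7 + 2 + 4 + 6 = 20 days.
The Gamma prior is conjugate for the Poisson rate, so λ | data ~ Gamma(17+86, 14+20) = Gamma(103, 34).
Posterior variance = α'/β'² = 103/1156.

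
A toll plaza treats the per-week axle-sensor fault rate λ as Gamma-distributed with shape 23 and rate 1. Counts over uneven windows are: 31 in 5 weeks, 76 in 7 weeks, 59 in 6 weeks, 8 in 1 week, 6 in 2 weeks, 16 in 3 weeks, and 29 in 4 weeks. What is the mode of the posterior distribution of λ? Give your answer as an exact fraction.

247/29

Total count: 31 + 76 + 59 + 8 + 6 + 16 + 29 = 225.
Total exposure: 5 + 7 + 6 + 1 + 2 + 3 + 4 = 28 weeks.
Gamma(α, β) with Poisson data over total exposure Σt gives posterior Gamma(α+Σx, β+Σt) = Gamma(248, 29).
Posterior mode = (α'−1)/β' = 247/29.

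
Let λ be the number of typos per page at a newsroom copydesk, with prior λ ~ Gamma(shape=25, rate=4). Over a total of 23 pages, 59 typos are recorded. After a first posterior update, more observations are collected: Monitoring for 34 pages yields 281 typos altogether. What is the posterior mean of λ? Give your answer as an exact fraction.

365/61

Total count 59 over total exposure 23 pages.
After the first batch: Gamma(25 + 59, 4 + 23) = Gamma(84, 27).
Total count 281 over total exposure 34 pages.
After the second batch: Gamma(84 + 281, 27 + 34) = Gamma(365, 61).
Posterior mean = α'/β' = 365/61.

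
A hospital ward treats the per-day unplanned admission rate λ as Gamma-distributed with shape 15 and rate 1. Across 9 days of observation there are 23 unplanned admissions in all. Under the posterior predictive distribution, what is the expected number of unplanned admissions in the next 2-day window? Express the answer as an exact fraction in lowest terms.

Total count 23 over total exposure 9 days.
The Gamma prior is conjugate for the Poisson rate, so λ | data ~ Gamma(15+23, 1+9) = Gamma(38, 10).
Predictive mean over a 2-day window = T·E[λ|data] = 2·38/10 = 38/5.

38/5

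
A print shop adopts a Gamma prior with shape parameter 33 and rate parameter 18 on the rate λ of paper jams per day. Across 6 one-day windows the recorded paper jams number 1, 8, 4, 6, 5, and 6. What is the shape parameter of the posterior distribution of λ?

Total count: 1 + 8 + 4 + 6 + 5 + 6 = 30.
Total exposure: 6 days.
Conjugate update: add total count to the shape and total exposure to the rate, giving Gamma(63, 24).

63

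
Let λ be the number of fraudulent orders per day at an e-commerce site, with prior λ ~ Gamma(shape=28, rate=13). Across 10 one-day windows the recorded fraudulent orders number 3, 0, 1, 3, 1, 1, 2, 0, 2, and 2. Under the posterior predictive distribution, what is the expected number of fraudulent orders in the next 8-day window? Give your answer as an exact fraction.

344/23

Total count: 3 + 0 + 1 + 3 + 1 + 1 + 2 + 0 + 2 + 2 = 15.
Total exposure: 10 days.
Posterior: α' = 28 + 15 = 43, β' = 13 + 10 = 23.
Predictive mean over an 8-day window = T·E[λ|data] = 8·43/23 = 344/23.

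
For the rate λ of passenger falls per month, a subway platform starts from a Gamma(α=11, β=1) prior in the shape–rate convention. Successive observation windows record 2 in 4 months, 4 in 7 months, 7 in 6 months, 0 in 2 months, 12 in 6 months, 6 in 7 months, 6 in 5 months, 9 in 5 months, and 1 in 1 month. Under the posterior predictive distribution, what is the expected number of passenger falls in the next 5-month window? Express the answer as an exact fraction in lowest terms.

145/22

Total count: 2 + 4 + 7 + 0 + 12 + 6 + 6 + 9 + 1 = 47.
Total exposure: 4 + 7 + 6 + 2 + 6 + 7 + 5 + 5 + 1 = 43 months.
Posterior: α' = 11 + 47 = 58, β' = 1 + 43 = 44.
Predictive mean over a 5-month window = T·E[λ|data] = 5·58/44 = 145/22.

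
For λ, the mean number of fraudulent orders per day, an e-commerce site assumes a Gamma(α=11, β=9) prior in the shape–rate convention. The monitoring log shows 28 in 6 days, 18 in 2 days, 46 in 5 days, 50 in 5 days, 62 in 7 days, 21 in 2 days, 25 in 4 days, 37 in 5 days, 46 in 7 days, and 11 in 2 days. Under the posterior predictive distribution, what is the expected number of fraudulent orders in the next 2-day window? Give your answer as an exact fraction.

355/27

Total count: 28 + 18 + 46 + 50 + 62 + 21 + 25 + 37 + 46 + 11 = 344.
Total exposure: 6 + 2 + 5 + 5 + 7 + 2 + 4 + 5 + 7 + 2 = 45 days.
By Gamma–Poisson conjugacy, the posterior is Gamma(α + Σx, β + Σt) = Gamma(11 + 344, 9 + 45) = Gamma(355, 54).
Predictive mean over a 2-day window = T·E[λ|data] = 2·355/54 = 355/27.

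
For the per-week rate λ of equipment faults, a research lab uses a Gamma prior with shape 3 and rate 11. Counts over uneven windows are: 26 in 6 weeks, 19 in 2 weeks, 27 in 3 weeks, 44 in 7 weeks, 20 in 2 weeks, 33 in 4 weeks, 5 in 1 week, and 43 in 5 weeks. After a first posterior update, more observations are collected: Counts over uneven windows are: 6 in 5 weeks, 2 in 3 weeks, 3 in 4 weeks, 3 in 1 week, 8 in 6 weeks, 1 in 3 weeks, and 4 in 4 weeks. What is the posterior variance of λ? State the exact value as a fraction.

247/4489

Total count: 26 + 19 + 27 + 44 + 20 + 33 + 5 + 43 = 217.
Total exposure: 6 + 2 + 3 + 7 + 2 + 4 + 1 + 5 = 30 weeks.
After the first batch: Gamma(3 + 217, 11 + 30) = Gamma(220, 41).
Total count: 6 + 2 + 3 + 3 + 8 + 1 + 4 = 27.
Total exposure: 5 + 3 + 4 + 1 + 6 + 3 + 4 = 26 weeks.
After the second batch: Gamma(220 + 27, 41 + 26) = Gamma(247, 67).
Posterior variance = α'/β'² = 247/4489.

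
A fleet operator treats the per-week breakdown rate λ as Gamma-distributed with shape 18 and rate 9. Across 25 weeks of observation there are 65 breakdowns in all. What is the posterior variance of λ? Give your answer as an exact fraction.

Total count 65 over total exposure 25 weeks.
By Gamma–Poisson conjugacy, the posterior is Gamma(α + Σx, β + Σt) = Gamma(18 + 65, 9 + 25) = Gamma(83, 34).
Posterior variance = α'/β'² = 83/1156.

83/1156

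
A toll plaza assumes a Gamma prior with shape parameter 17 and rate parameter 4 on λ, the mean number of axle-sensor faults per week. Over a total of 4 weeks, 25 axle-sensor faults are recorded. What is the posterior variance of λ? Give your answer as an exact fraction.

Total count 25 over total exposure 4 weeks.
Gamma(α, β) with Poisson data over total exposure Σt gives posterior Gamma(α+Σx, β+Σt) = Gamma(42, 8).
Posterior variance = α'/β'² = 42/64 = 21/32.

21/32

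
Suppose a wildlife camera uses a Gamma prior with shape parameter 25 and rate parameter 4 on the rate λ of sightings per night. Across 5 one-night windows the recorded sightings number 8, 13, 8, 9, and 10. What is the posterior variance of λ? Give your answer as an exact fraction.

73/81

Total count: 8 + 13 + 8 + 9 + 10 = 48.
Total exposure: 5 nights.
Conjugate update: add total count to the shape and total exposure to the rate, giving Gamma(73, 9).
Posterior variance = α'/β'² = 73/81.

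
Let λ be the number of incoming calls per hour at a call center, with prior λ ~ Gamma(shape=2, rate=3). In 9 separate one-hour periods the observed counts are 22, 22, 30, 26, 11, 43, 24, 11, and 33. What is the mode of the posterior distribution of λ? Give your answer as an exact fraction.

Total count: 22 + 22 + 30 + 26 + 11 + 43 + 24 + 11 + 33 = 222.
Total exposure: 9 hours.
The Gamma prior is conjugate for the Poisson rate, so λ | data ~ Gamma(2+222, 3+9) = Gamma(224, 12).
Posterior mode = (α'−1)/β' = 223/12.

223/12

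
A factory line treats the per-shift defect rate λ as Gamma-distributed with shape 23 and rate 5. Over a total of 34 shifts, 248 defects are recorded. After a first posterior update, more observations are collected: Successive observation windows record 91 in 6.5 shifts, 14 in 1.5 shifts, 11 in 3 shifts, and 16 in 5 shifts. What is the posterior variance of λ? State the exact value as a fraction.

403/3025

Total count 248 over total exposure 34 shifts.
After the first batch: Gamma(23 + 248, 5 + 34) = Gamma(271, 39).
Total count: 91 + 14 + 11 + 16 = 132.
Total exposure: 6.5 + 1.5 + 3 + 5 = 16 shifts.
After the second batch: Gamma(271 + 132, 39 + 16) = Gamma(403, 55).
Posterior variance = α'/β'² = 403/3025.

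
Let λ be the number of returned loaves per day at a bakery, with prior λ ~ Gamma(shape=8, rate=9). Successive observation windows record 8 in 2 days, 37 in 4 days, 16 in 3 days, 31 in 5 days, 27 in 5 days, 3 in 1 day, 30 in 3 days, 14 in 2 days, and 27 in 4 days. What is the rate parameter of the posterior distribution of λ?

Total count: 8 + 37 + 16 + 31 + 27 + 3 + 30 + 14 + 27 = 193.
Total exposure: 2 + 4 + 3 + 5 + 5 + 1 + 3 + 2 + 4 = 29 days.
Posterior: α' = 8 + 193 = 201, β' = 9 + 29 = 38.

38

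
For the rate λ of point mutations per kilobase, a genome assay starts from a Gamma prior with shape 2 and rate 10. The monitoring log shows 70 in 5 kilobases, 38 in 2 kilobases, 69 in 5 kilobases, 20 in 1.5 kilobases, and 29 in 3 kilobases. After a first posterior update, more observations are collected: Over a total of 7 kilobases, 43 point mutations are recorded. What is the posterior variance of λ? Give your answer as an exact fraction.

1084/4489

Total count: 70 + 38 + 69 + 20 + 29 = 226.
Total exposure: 5 + 2 + 5 + 1.5 + 3 = 16.5 kilobases.
After the first batch: Gamma(2 + 226, 10 + 16.5) = Gamma(228, 53/2).
Total count 43 over total exposure 7 kilobases.
After the second batch: Gamma(228 + 43, 53/2 + 7) = Gamma(271, 67/2).
Posterior variance = α'/β'² = 271/(4489/4) = 1084/4489.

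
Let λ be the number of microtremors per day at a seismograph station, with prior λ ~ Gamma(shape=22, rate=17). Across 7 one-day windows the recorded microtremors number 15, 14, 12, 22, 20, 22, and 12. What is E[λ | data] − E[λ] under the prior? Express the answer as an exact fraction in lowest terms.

Total count: 15 + 14 + 12 + 22 + 20 + 22 + 12 = 117.
Total exposure: 7 days.
Gamma(α, β) with Poisson data over total exposure Σt gives posterior Gamma(α+Σx, β+Σt) = Gamma(139, 24).
Posterior mean = 139/24 = 139/24; prior mean = 22/17 = 22/17. Difference = 139/24 − 22/17 = 1835/408.

1835/408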